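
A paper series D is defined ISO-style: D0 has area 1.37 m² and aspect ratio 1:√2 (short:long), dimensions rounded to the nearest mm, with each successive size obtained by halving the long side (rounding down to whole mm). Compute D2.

492 × 696 mm

Let D0's short side be w mm. w · w√2 = 1.37 m² = 1,370,000 mm², so w ≈ 984.2 mm and w√2 ≈ 1391.9 mm → D0 = 984 × 1392 mm.
D1: ⌊1392/2⌋ × 984 = 696 × 984 mm
D2: ⌊984/2⌋ × 696 = 492 × 696 mm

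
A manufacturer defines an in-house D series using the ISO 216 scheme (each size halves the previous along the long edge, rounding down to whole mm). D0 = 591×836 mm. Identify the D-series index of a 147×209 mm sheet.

D4

D0: 591 × 836 mm
D1: 418 × 591 mm
D2: 295 × 418 mm
D3: 209 × 295 mm
D4: 147 × 209 mm
D5: 104 × 147 mm
→ matches D4.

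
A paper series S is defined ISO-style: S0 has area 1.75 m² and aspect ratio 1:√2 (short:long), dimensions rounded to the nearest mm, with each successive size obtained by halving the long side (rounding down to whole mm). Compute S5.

Let S0's short side be w mm. w · w√2 = 1.75 m² = 1,750,000 mm², so w ≈ 1112.4 mm and w√2 ≈ 1573.2 mm → S0 = 1112 × 1573 mm.
S1: ⌊1573/2⌋ × 1112 = 786 × 1112 mm
S2: ⌊1112/2⌋ × 786 = 556 × 786 mm
S3: ⌊786/2⌋ × 556 = 393 × 556 mm
S4: ⌊556/2⌋ × 393 = 278 × 393 mm
S5: ⌊393/2⌋ × 278 = 196 × 278 mm

196 × 278 mm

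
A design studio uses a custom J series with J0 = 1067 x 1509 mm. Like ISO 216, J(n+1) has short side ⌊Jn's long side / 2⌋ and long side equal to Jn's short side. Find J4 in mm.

J1: ⌊1509/2⌋ × 1067 = 754 × 1067 mm
J2: ⌊1067/2⌋ × 754 = 533 × 754 mm
J3: ⌊754/2⌋ × 533 = 377 × 533 mm
J4: ⌊533/2⌋ × 377 = 266 × 377 mm

266 × 377 mm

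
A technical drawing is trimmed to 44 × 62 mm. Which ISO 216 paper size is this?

Aspect ratio 62/44 ≈ 1.409 — close to the ISO √2 ≈ 1.414.
In the B-series (B0 = 1000 × 1414 mm): B9 = 44 × 62 mm.

B9 (44 × 62 mm)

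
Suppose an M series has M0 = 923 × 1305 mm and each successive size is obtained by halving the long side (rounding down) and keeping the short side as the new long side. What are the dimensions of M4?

M1: ⌊1305/2⌋ × 923 = 652 × 923 mm
M2: ⌊923/2⌋ × 652 = 461 × 652 mm
M3: ⌊652/2⌋ × 461 = 326 × 461 mm
M4: ⌊461/2⌋ × 326 = 230 × 326 mm

230 × 326 mm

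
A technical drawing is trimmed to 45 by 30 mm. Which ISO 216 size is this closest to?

Aspect ratio 45/30 ≈ 1.500 (ISO target is √2 ≈ 1.414).
In the B-series (B0 = 1000 × 1414 mm): B10 = 31 × 44 mm.
Off by 2 mm total — nearest standard size.

B10 (31 × 44 mm)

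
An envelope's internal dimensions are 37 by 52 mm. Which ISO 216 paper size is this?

A9 (37 × 52 mm)

Aspect ratio 52/37 ≈ 1.405 — close to the ISO √2 ≈ 1.414.
In the A-series (A0 area = 1 m²): A9 = 37 × 52 mm.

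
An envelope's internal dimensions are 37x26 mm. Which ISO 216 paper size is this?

Aspect ratio 37/26 ≈ 1.423 — close to the ISO √2 ≈ 1.414.
In the A-series (A0 area = 1 m²): A10 = 26 × 37 mm.

A10 (26 × 37 mm)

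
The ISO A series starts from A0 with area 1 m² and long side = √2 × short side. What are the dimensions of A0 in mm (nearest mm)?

Let the short side be w mm. Then the long side is w√2 and w · w√2 = 10⁶ mm².
w² = 10⁶/√2, so w = 1000 / 2^(1/4) ≈ 840.9 mm; long side = 1000 · 2^(1/4) ≈ 1189.2 mm.

841 × 1189 mm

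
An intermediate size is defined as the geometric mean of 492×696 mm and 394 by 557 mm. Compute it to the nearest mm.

440 × 623 mm

Short side: √(492 · 394) = √193848 ≈ 440.3 → 440 mm
Long side: √(696 · 557) = √387672 ≈ 622.6 → 623 mm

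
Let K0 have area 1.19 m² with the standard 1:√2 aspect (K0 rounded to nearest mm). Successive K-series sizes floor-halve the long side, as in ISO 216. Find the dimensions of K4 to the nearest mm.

Let K0's short side be w mm. w · w√2 = 1.19 m² = 1,190,000 mm², so w ≈ 917.3 mm and w√2 ≈ 1297.3 mm → K0 = 917 × 1297 mm.
K1: ⌊1297/2⌋ × 917 = 648 × 917 mm
K2: ⌊917/2⌋ × 648 = 458 × 648 mm
K3: ⌊648/2⌋ × 458 = 324 × 458 mm
K4: ⌊458/2⌋ × 324 = 229 × 324 mm

229 × 324 mm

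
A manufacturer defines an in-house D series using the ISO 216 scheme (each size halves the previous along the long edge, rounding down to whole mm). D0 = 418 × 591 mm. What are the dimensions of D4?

104 × 147 mm

D1: ⌊591/2⌋ × 418 = 295 × 418 mm
D2: ⌊418/2⌋ × 295 = 209 × 295 mm
D3: ⌊295/2⌋ × 209 = 147 × 209 mm
D4: ⌊209/2⌋ × 147 = 104 × 147 mm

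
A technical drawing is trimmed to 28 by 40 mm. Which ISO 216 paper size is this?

C10 (28 × 40 mm)

Aspect ratio 40/28 ≈ 1.429 — close to the ISO √2 ≈ 1.414.
In the C-series (envelope sizes, between A and B): C10 = 28 × 40 mm.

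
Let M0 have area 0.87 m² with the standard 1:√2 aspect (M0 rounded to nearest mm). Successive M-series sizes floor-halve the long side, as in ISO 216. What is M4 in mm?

196 × 277 mm

Let M0's short side be w mm. w · w√2 = 0.87 m² = 870,000 mm², so w ≈ 784.3 mm and w√2 ≈ 1109.2 mm → M0 = 784 × 1109 mm.
M1: ⌊1109/2⌋ × 784 = 554 × 784 mm
M2: ⌊784/2⌋ × 554 = 392 × 554 mm
M3: ⌊554/2⌋ × 392 = 277 × 392 mm
M4: ⌊392/2⌋ × 277 = 196 × 277 mm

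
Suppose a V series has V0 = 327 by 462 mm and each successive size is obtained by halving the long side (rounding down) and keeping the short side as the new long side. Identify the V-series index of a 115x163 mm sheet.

V0: 327 × 462 mm
V1: 231 × 327 mm
V2: 163 × 231 mm
V3: 115 × 163 mm
V4: 81 × 115 mm
→ matches V3.

V3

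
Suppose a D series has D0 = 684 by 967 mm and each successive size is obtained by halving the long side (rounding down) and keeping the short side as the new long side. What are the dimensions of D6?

D1 = 483 × 684 mm (from D0 by 1 halving).
D2: ⌊684/2⌋ × 483 = 342 × 483 mm
D3: ⌊483/2⌋ × 342 = 241 × 342 mm
D4: ⌊342/2⌋ × 241 = 171 × 241 mm
D5: ⌊241/2⌋ × 171 = 120 × 171 mm
D6: ⌊171/2⌋ × 120 = 85 × 120 mm

85 × 120 mm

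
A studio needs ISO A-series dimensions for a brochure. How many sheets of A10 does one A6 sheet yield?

16

A6 = 105 × 148 mm; A10 = 26 × 37 mm.
Each halving step doubles the count; 4 steps from A6 to A10.
2^4 = 16.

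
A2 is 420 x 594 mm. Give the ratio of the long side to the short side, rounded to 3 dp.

594 / 420 = 1.414
Matches √2 ≈ 1.414 — the ISO 216 defining ratio.

1.414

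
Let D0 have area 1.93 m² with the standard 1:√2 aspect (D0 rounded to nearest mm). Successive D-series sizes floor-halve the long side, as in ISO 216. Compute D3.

Let D0's short side be w mm. w · w√2 = 1.93 m² = 1,930,000 mm², so w ≈ 1168.2 mm and w√2 ≈ 1652.1 mm → D0 = 1168 × 1652 mm.
D1: ⌊1652/2⌋ × 1168 = 826 × 1168 mm
D2: ⌊1168/2⌋ × 826 = 584 × 826 mm
D3: ⌊826/2⌋ × 584 = 413 × 584 mm

413 × 584 mm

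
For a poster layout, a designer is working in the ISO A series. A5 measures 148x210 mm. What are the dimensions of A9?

A6: ⌊210/2⌋ × 148 = 105 × 148 mm
A7: ⌊148/2⌋ × 105 = 74 × 105 mm
A8: ⌊105/2⌋ × 74 = 52 × 74 mm
A9: ⌊74/2⌋ × 52 = 37 × 52 mm

37 × 52 mm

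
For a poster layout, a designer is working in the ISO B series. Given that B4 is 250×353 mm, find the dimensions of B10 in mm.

B5: ⌊353/2⌋ × 250 = 176 × 250 mm
B6: ⌊250/2⌋ × 176 = 125 × 176 mm
B7: ⌊176/2⌋ × 125 = 88 × 125 mm
B8: ⌊125/2⌋ × 88 = 62 × 88 mm
B9: ⌊88/2⌋ × 62 = 44 × 62 mm
B10: ⌊62/2⌋ × 44 = 31 × 44 mm

31 × 44 mm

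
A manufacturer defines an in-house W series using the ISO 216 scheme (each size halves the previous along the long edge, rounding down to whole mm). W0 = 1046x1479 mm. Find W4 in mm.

W1: ⌊1479/2⌋ × 1046 = 739 × 1046 mm
W2: ⌊1046/2⌋ × 739 = 523 × 739 mm
W3: ⌊739/2⌋ × 523 = 369 × 523 mm
W4: ⌊523/2⌋ × 369 = 261 × 369 mm

261 × 369 mm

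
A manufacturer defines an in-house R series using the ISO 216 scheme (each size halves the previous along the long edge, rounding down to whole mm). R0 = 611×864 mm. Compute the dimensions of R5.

108 × 152 mm

R1: ⌊864/2⌋ × 611 = 432 × 611 mm
R2: ⌊611/2⌋ × 432 = 305 × 432 mm
R3: ⌊432/2⌋ × 305 = 216 × 305 mm
R4: ⌊305/2⌋ × 216 = 152 × 216 mm
R5: ⌊216/2⌋ × 152 = 108 × 152 mm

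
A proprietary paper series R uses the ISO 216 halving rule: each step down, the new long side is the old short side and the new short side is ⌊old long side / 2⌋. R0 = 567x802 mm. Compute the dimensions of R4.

141 × 200 mm

R1: ⌊802/2⌋ × 567 = 401 × 567 mm
R2: ⌊567/2⌋ × 401 = 283 × 401 mm
R3: ⌊401/2⌋ × 283 = 200 × 283 mm
R4: ⌊283/2⌋ × 200 = 141 × 200 mm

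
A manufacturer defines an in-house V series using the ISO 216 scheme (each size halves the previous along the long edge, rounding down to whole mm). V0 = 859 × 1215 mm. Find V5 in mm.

151 × 214 mm

V1: ⌊1215/2⌋ × 859 = 607 × 859 mm
V2: ⌊859/2⌋ × 607 = 429 × 607 mm
V3: ⌊607/2⌋ × 429 = 303 × 429 mm
V4: ⌊429/2⌋ × 303 = 214 × 303 mm
V5: ⌊303/2⌋ × 214 = 151 × 214 mm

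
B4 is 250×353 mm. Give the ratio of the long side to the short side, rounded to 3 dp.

353 / 250 = 1.412
ISO 216 targets √2 ≈ 1.414; the -0.002 deviation is from mm rounding.

1.412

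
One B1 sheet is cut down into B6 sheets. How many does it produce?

32

Each ISO step halves the sheet: 1 × B1 → 2 × B2 → 4 × B3 → 8 × B4 → …
From B1 to B6 is 5 halving steps: 2^5 = 32.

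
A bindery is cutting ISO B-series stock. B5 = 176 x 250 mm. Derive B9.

44 × 62 mm

B6: ⌊250/2⌋ × 176 = 125 × 176 mm
B7: ⌊176/2⌋ × 125 = 88 × 125 mm
B8: ⌊125/2⌋ × 88 = 62 × 88 mm
B9: ⌊88/2⌋ × 62 = 44 × 62 mm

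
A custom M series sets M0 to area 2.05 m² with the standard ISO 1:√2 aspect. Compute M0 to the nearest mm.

1204 × 1703 mm

Let the short side be w mm. Then w · w√2 = 2.05 m² = 2,050,000 mm².
w² = 2,050,000/√2, so w ≈ 1204.0 mm; long side = w√2 ≈ 1702.7 mm.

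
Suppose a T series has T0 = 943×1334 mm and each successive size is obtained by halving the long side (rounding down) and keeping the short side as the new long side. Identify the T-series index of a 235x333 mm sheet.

T0: 943 × 1334 mm
T1: 667 × 943 mm
T2: 471 × 667 mm
T3: 333 × 471 mm
T4: 235 × 333 mm
T5: 166 × 235 mm
→ matches T4.

T4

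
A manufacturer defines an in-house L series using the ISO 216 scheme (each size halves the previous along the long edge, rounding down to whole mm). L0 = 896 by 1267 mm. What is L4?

L1: ⌊1267/2⌋ × 896 = 633 × 896 mm
L2: ⌊896/2⌋ × 633 = 448 × 633 mm
L3: ⌊633/2⌋ × 448 = 316 × 448 mm
L4: ⌊448/2⌋ × 316 = 224 × 316 mm

224 × 316 mm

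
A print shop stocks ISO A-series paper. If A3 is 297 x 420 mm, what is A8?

52 × 74 mm

A4: ⌊420/2⌋ × 297 = 210 × 297 mm
A5: ⌊297/2⌋ × 210 = 148 × 210 mm
A6: ⌊210/2⌋ × 148 = 105 × 148 mm
A7: ⌊148/2⌋ × 105 = 74 × 105 mm
A8: ⌊105/2⌋ × 74 = 52 × 74 mm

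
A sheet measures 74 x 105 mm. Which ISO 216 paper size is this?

A7 (74 × 105 mm)

Aspect ratio 105/74 ≈ 1.419 — close to the ISO √2 ≈ 1.414.
In the A-series (A0 area = 1 m²): A7 = 74 × 105 mm.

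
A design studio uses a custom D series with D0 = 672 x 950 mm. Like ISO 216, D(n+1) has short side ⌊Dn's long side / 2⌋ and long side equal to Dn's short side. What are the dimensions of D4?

D1: ⌊950/2⌋ × 672 = 475 × 672 mm
D2: ⌊672/2⌋ × 475 = 336 × 475 mm
D3: ⌊475/2⌋ × 336 = 237 × 336 mm
D4: ⌊336/2⌋ × 237 = 168 × 237 mm

168 × 237 mm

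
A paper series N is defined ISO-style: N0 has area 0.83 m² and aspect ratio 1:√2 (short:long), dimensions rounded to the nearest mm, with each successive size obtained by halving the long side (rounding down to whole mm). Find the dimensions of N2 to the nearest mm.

Let N0's short side be w mm. w · w√2 = 0.83 m² = 830,000 mm², so w ≈ 766.1 mm and w√2 ≈ 1083.4 mm → N0 = 766 × 1083 mm.
N1: ⌊1083/2⌋ × 766 = 541 × 766 mm
N2: ⌊766/2⌋ × 541 = 383 × 541 mm

383 × 541 mm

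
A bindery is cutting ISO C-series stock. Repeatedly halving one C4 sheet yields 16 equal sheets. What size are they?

C8

16 = 2^4, so 4 halving steps.
C4 → C5 → … → C8 after 4 steps.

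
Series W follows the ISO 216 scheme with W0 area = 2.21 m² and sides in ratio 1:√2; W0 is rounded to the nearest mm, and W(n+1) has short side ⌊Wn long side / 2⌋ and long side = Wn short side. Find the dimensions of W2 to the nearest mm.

625 × 884 mm

Let W0's short side be w mm. w · w√2 = 2.21 m² = 2,210,000 mm², so w ≈ 1250.1 mm and w√2 ≈ 1767.9 mm → W0 = 1250 × 1768 mm.
W1: ⌊1768/2⌋ × 1250 = 884 × 1250 mm
W2: ⌊1250/2⌋ × 884 = 625 × 884 mm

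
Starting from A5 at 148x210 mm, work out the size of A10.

A6: ⌊210/2⌋ × 148 = 105 × 148 mm
A7: ⌊148/2⌋ × 105 = 74 × 105 mm
A8: ⌊105/2⌋ × 74 = 52 × 74 mm
A9: ⌊74/2⌋ × 52 = 37 × 52 mm
A10: ⌊52/2⌋ × 37 = 26 × 37 mm

26 × 37 mm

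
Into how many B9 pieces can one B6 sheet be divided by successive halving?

Each ISO step halves the sheet: 1 × B6 → 2 × B7 → 4 × B8 → 8 × B9
From B6 to B9 is 3 halving steps: 2^3 = 8.

8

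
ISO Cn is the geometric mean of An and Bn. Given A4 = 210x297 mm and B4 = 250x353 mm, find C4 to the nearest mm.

229 × 324 mm

Short side: √(210 · 250) = √52500 ≈ 229.1 → 229 mm
Long side: √(297 · 353) = √104841 ≈ 323.8 → 324 mm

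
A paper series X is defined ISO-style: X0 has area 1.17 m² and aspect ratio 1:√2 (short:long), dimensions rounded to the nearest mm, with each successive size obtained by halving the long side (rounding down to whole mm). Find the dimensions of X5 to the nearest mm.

Let X0's short side be w mm. w · w√2 = 1.17 m² = 1,170,000 mm², so w ≈ 909.6 mm and w√2 ≈ 1286.3 mm → X0 = 910 × 1286 mm.
X1: ⌊1286/2⌋ × 910 = 643 × 910 mm
X2: ⌊910/2⌋ × 643 = 455 × 643 mm
X3: ⌊643/2⌋ × 455 = 321 × 455 mm
X4: ⌊455/2⌋ × 321 = 227 × 321 mm
X5: ⌊321/2⌋ × 227 = 160 × 227 mm

160 × 227 mm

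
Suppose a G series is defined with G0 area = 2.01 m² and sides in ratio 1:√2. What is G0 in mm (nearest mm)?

Let the short side be w mm. Then w · w√2 = 2.01 m² = 2,010,000 mm².
w² = 2,010,000/√2, so w ≈ 1192.2 mm; long side = w√2 ≈ 1686.0 mm.

1192 × 1686 mm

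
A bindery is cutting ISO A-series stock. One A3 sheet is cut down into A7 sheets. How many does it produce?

16

Each ISO step halves the sheet: 1 × A3 → 2 × A4 → 4 × A5 → 8 × A6 → …
From A3 to A7 is 4 halving steps: 2^4 = 16.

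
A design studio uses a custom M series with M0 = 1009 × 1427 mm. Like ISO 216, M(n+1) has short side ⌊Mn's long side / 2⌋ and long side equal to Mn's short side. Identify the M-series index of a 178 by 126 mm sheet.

M6

M0: 1009 × 1427 mm
M1: 713 × 1009 mm
M2: 504 × 713 mm
M3: 356 × 504 mm
M4: 252 × 356 mm
M5: 178 × 252 mm
M6: 126 × 178 mm
M7: 89 × 126 mm
→ matches M6.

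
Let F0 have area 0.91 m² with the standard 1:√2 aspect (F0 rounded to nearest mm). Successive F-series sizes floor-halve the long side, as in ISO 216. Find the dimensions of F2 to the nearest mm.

Let F0's short side be w mm. w · w√2 = 0.91 m² = 910,000 mm², so w ≈ 802.2 mm and w√2 ≈ 1134.4 mm → F0 = 802 × 1134 mm.
F1: ⌊1134/2⌋ × 802 = 567 × 802 mm
F2: ⌊802/2⌋ × 567 = 401 × 567 mm

401 × 567 mm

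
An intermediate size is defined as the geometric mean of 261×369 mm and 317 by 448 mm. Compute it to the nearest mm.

288 × 407 mm

Short side: √(261 · 317) = √82737 ≈ 287.6 → 288 mm
Long side: √(369 · 448) = √165312 ≈ 406.6 → 407 mm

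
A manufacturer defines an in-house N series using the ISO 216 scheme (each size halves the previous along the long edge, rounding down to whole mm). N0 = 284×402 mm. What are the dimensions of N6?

N1: ⌊402/2⌋ × 284 = 201 × 284 mm
N2: ⌊284/2⌋ × 201 = 142 × 201 mm
N3: ⌊201/2⌋ × 142 = 100 × 142 mm
N4: ⌊142/2⌋ × 100 = 71 × 100 mm
N5: ⌊100/2⌋ × 71 = 50 × 71 mm
N6: ⌊71/2⌋ × 50 = 35 × 50 mm

35 × 50 mm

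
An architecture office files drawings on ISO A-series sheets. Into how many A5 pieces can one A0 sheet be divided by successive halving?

A0 = 841 × 1189 mm; A5 = 148 × 210 mm.
Each halving step doubles the count; 5 steps from A0 to A5.
2^5 = 32.

32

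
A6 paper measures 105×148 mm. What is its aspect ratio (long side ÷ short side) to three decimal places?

148 / 105 = 1.410
ISO 216 targets √2 ≈ 1.414; the -0.005 deviation is from mm rounding.

1.410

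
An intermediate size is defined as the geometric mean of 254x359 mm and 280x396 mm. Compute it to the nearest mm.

Short side: √(254 · 280) = √71120 ≈ 266.7 → 267 mm
Long side: √(359 · 396) = √142164 ≈ 377.0 → 377 mm

267 × 377 mm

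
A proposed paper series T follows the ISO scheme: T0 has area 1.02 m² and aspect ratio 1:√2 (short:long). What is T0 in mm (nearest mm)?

849 × 1201 mm

Let the short side be w mm. Then w · w√2 = 1.02 m² = 1,020,000 mm².
w² = 1,020,000/√2, so w ≈ 849.3 mm; long side = w√2 ≈ 1201.0 mm.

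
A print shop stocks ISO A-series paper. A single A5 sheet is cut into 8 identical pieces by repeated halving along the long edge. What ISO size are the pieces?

A8

8 = 2^3, so 3 halving steps.
A5 → A6 → … → A8 after 3 steps.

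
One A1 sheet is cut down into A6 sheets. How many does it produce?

32

Each ISO step halves the sheet: 1 × A1 → 2 × A2 → 4 × A3 → 8 × A4 → …
From A1 to A6 is 5 halving steps: 2^5 = 32.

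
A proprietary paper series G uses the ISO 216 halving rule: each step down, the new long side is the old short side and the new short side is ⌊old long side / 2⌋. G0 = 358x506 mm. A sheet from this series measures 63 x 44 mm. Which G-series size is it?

G6

G0: 358 × 506 mm
G1: 253 × 358 mm
G2: 179 × 253 mm
G3: 126 × 179 mm
G4: 89 × 126 mm
G5: 63 × 89 mm
G6: 44 × 63 mm
G7: 31 × 44 mm
→ matches G6.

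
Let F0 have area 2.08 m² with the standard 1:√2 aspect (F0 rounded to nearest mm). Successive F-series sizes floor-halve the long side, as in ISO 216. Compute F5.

Let F0's short side be w mm. w · w√2 = 2.08 m² = 2,080,000 mm², so w ≈ 1212.8 mm and w√2 ≈ 1715.1 mm → F0 = 1213 × 1715 mm.
F1: ⌊1715/2⌋ × 1213 = 857 × 1213 mm
F2: ⌊1213/2⌋ × 857 = 606 × 857 mm
F3: ⌊857/2⌋ × 606 = 428 × 606 mm
F4: ⌊606/2⌋ × 428 = 303 × 428 mm
F5: ⌊428/2⌋ × 303 = 214 × 303 mm

214 × 303 mm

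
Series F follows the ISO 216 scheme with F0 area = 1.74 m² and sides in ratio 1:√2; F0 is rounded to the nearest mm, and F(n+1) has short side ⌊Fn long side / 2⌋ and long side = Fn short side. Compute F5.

196 × 277 mm

Let F0's short side be w mm. w · w√2 = 1.74 m² = 1,740,000 mm², so w ≈ 1109.2 mm and w√2 ≈ 1568.7 mm → F0 = 1109 × 1569 mm.
F1: ⌊1569/2⌋ × 1109 = 784 × 1109 mm
F2: ⌊1109/2⌋ × 784 = 554 × 784 mm
F3: ⌊784/2⌋ × 554 = 392 × 554 mm
F4: ⌊554/2⌋ × 392 = 277 × 392 mm
F5: ⌊392/2⌋ × 277 = 196 × 277 mm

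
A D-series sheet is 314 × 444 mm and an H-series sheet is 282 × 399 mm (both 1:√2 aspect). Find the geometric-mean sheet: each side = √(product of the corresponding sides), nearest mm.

298 × 421 mm

Short side: √(314 · 282) = √88548 ≈ 297.6 → 298 mm
Long side: √(444 · 399) = √177156 ≈ 420.9 → 421 mm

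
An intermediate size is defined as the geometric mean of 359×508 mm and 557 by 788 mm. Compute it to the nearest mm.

Short side: √(359 · 557) = √199963 ≈ 447.2 → 447 mm
Long side: √(508 · 788) = √400304 ≈ 632.7 → 633 mm

447 × 633 mm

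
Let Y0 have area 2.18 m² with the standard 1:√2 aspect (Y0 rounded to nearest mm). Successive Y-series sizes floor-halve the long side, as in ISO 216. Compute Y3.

Let Y0's short side be w mm. w · w√2 = 2.18 m² = 2,180,000 mm², so w ≈ 1241.6 mm and w√2 ≈ 1755.8 mm → Y0 = 1242 × 1756 mm.
Y1: ⌊1756/2⌋ × 1242 = 878 × 1242 mm
Y2: ⌊1242/2⌋ × 878 = 621 × 878 mm
Y3: ⌊878/2⌋ × 621 = 439 × 621 mm

439 × 621 mm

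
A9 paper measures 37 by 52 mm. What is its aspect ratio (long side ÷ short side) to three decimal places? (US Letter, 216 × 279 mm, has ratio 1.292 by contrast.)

52 / 37 = 1.405
ISO 216 targets √2 ≈ 1.414; the -0.009 deviation is from mm rounding.

1.405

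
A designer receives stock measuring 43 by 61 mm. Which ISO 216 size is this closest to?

Aspect ratio 61/43 ≈ 1.419 — close to the ISO √2 ≈ 1.414.
In the B-series (B0 = 1000 × 1414 mm): B9 = 44 × 62 mm.
Off by 2 mm total — nearest standard size.

B9 (44 × 62 mm)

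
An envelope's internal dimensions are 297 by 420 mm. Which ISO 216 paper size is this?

Aspect ratio 420/297 ≈ 1.414 — close to the ISO √2 ≈ 1.414.
In the A-series (A0 area = 1 m²): A3 = 297 × 420 mm.

A3 (297 × 420 mm)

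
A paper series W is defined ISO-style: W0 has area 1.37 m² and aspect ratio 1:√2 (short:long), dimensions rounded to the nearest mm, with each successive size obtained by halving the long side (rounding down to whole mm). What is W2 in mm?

Let W0's short side be w mm. w · w√2 = 1.37 m² = 1,370,000 mm², so w ≈ 984.2 mm and w√2 ≈ 1391.9 mm → W0 = 984 × 1392 mm.
W1: ⌊1392/2⌋ × 984 = 696 × 984 mm
W2: ⌊984/2⌋ × 696 = 492 × 696 mm

492 × 696 mm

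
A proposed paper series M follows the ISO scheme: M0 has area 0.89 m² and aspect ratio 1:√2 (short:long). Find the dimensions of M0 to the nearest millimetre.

Let the short side be w mm. Then w · w√2 = 0.89 m² = 890,000 mm².
w² = 890,000/√2, so w ≈ 793.3 mm; long side = w√2 ≈ 1121.9 mm.

793 × 1122 mm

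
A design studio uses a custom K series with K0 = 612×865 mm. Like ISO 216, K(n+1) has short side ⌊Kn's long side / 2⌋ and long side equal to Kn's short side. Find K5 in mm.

K1: ⌊865/2⌋ × 612 = 432 × 612 mm
K2: ⌊612/2⌋ × 432 = 306 × 432 mm
K3: ⌊432/2⌋ × 306 = 216 × 306 mm
K4: ⌊306/2⌋ × 216 = 153 × 216 mm
K5: ⌊216/2⌋ × 153 = 108 × 153 mm

108 × 153 mm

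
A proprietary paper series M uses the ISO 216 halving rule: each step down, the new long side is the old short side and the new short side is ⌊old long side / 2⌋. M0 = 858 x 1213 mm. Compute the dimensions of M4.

214 × 303 mm

M1 = 606 × 858 mm (from M0 by 1 halving).
M2: ⌊858/2⌋ × 606 = 429 × 606 mm
M3: ⌊606/2⌋ × 429 = 303 × 429 mm
M4: ⌊429/2⌋ × 303 = 214 × 303 mm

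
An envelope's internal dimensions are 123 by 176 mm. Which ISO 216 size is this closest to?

Aspect ratio 176/123 ≈ 1.431 (ISO target is √2 ≈ 1.414).
In the B-series (B0 = 1000 × 1414 mm): B6 = 125 × 176 mm.
Off by 2 mm total — nearest standard size.

B6 (125 × 176 mm)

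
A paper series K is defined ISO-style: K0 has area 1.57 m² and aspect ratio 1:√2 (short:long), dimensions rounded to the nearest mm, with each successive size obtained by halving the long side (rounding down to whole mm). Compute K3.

372 × 527 mm

Let K0's short side be w mm. w · w√2 = 1.57 m² = 1,570,000 mm², so w ≈ 1053.6 mm and w√2 ≈ 1490.1 mm → K0 = 1054 × 1490 mm.
K1: ⌊1490/2⌋ × 1054 = 745 × 1054 mm
K2: ⌊1054/2⌋ × 745 = 527 × 745 mm
K3: ⌊745/2⌋ × 527 = 372 × 527 mm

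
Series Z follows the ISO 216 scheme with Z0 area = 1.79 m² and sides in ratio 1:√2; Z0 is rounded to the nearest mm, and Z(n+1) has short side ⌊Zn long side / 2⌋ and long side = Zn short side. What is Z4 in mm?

Let Z0's short side be w mm. w · w√2 = 1.79 m² = 1,790,000 mm², so w ≈ 1125.0 mm and w√2 ≈ 1591.1 mm → Z0 = 1125 × 1591 mm.
Z1: ⌊1591/2⌋ × 1125 = 795 × 1125 mm
Z2: ⌊1125/2⌋ × 795 = 562 × 795 mm
Z3: ⌊795/2⌋ × 562 = 397 × 562 mm
Z4: ⌊562/2⌋ × 397 = 281 × 397 mm

281 × 397 mm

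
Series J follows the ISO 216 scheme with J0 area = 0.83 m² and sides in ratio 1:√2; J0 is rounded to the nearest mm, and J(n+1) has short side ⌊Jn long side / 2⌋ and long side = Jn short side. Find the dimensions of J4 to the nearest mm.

191 × 270 mm

Let J0's short side be w mm. w · w√2 = 0.83 m² = 830,000 mm², so w ≈ 766.1 mm and w√2 ≈ 1083.4 mm → J0 = 766 × 1083 mm.
J1: ⌊1083/2⌋ × 766 = 541 × 766 mm
J2: ⌊766/2⌋ × 541 = 383 × 541 mm
J3: ⌊541/2⌋ × 383 = 270 × 383 mm
J4: ⌊383/2⌋ × 270 = 191 × 270 mm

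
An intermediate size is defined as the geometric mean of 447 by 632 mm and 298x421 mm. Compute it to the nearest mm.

Short side: √(447 · 298) = √133206 ≈ 365.0 → 365 mm
Long side: √(632 · 421) = √266072 ≈ 515.8 → 516 mm

365 × 516 mm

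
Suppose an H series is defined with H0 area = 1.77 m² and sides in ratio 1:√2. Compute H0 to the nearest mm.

1119 × 1582 mm

Let the short side be w mm. Then w · w√2 = 1.77 m² = 1,770,000 mm².
w² = 1,770,000/√2, so w ≈ 1118.7 mm; long side = w√2 ≈ 1582.1 mm.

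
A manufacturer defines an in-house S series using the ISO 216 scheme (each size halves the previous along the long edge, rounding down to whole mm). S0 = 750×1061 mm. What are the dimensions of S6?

S1: ⌊1061/2⌋ × 750 = 530 × 750 mm
S2: ⌊750/2⌋ × 530 = 375 × 530 mm
S3: ⌊530/2⌋ × 375 = 265 × 375 mm
S4: ⌊375/2⌋ × 265 = 187 × 265 mm
S5: ⌊265/2⌋ × 187 = 132 × 187 mm
S6: ⌊187/2⌋ × 132 = 93 × 132 mm

93 × 132 mm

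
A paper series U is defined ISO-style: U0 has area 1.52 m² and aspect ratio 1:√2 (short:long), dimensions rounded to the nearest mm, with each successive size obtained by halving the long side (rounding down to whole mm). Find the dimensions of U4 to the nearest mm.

259 × 366 mm

Let U0's short side be w mm. w · w√2 = 1.52 m² = 1,520,000 mm², so w ≈ 1036.7 mm and w√2 ≈ 1466.2 mm → U0 = 1037 × 1466 mm.
U1: ⌊1466/2⌋ × 1037 = 733 × 1037 mm
U2: ⌊1037/2⌋ × 733 = 518 × 733 mm
U3: ⌊733/2⌋ × 518 = 366 × 518 mm
U4: ⌊518/2⌋ × 366 = 259 × 366 mm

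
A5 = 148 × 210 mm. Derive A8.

52 × 74 mm

A6: ⌊210/2⌋ × 148 = 105 × 148 mm
A7: ⌊148/2⌋ × 105 = 74 × 105 mm
A8: ⌊105/2⌋ × 74 = 52 × 74 mm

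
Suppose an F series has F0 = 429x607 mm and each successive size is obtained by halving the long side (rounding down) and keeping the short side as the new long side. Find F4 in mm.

107 × 151 mm

F1 = 303 × 429 mm (from F0 by 1 halving).
F2: ⌊429/2⌋ × 303 = 214 × 303 mm
F3: ⌊303/2⌋ × 214 = 151 × 214 mm
F4: ⌊214/2⌋ × 151 = 107 × 151 mm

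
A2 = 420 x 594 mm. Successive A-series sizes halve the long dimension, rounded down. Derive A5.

A3: ⌊594/2⌋ × 420 = 297 × 420 mm
A4: ⌊420/2⌋ × 297 = 210 × 297 mm
A5: ⌊297/2⌋ × 210 = 148 × 210 mm

148 × 210 mm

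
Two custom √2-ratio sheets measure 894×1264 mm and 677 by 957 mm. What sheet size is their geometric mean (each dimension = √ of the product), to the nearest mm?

Short side: √(894 · 677) = √605238 ≈ 778.0 → 778 mm
Long side: √(1264 · 957) = √1209648 ≈ 1099.8 → 1100 mm

778 × 1100 mm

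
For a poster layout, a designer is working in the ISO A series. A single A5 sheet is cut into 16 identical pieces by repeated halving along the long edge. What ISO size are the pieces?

16 = 2^4, so 4 halving steps.
A5 → A6 → … → A9 after 4 steps.

A9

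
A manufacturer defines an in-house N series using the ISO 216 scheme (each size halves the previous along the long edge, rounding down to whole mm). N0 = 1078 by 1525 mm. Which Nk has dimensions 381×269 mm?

N4

N0: 1078 × 1525 mm
N1: 762 × 1078 mm
N2: 539 × 762 mm
N3: 381 × 539 mm
N4: 269 × 381 mm
N5: 190 × 269 mm
→ matches N4.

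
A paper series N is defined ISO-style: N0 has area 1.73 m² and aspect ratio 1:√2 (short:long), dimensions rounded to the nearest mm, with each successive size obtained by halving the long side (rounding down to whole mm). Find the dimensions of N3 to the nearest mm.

Let N0's short side be w mm. w · w√2 = 1.73 m² = 1,730,000 mm², so w ≈ 1106.0 mm and w√2 ≈ 1564.2 mm → N0 = 1106 × 1564 mm.
N1: ⌊1564/2⌋ × 1106 = 782 × 1106 mm
N2: ⌊1106/2⌋ × 782 = 553 × 782 mm
N3: ⌊782/2⌋ × 553 = 391 × 553 mm

391 × 553 mm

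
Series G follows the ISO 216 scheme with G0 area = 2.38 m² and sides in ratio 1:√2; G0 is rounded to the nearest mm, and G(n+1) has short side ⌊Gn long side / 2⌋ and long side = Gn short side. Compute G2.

648 × 917 mm

Let G0's short side be w mm. w · w√2 = 2.38 m² = 2,380,000 mm², so w ≈ 1297.3 mm and w√2 ≈ 1834.6 mm → G0 = 1297 × 1835 mm.
G1: ⌊1835/2⌋ × 1297 = 917 × 1297 mm
G2: ⌊1297/2⌋ × 917 = 648 × 917 mm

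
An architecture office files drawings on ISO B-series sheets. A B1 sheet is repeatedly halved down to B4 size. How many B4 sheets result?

B1 = 707 × 1000 mm; B4 = 250 × 353 mm.
Each halving step doubles the count; 3 steps from B1 to B4.
2^3 = 8.

8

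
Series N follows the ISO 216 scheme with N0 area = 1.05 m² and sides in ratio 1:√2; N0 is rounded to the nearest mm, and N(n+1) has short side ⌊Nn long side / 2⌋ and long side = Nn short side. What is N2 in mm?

431 × 609 mm

Let N0's short side be w mm. w · w√2 = 1.05 m² = 1,050,000 mm², so w ≈ 861.7 mm and w√2 ≈ 1218.6 mm → N0 = 862 × 1219 mm.
N1: ⌊1219/2⌋ × 862 = 609 × 862 mm
N2: ⌊862/2⌋ × 609 = 431 × 609 mm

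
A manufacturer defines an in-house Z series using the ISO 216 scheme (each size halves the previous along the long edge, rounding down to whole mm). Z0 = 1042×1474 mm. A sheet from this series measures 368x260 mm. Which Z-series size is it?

Z4

Z0: 1042 × 1474 mm
Z1: 737 × 1042 mm
Z2: 521 × 737 mm
Z3: 368 × 521 mm
Z4: 260 × 368 mm
Z5: 184 × 260 mm
→ matches Z4.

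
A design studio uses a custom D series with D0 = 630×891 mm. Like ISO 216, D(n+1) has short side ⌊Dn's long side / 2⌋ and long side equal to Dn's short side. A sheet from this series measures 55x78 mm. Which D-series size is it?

D7

D0: 630 × 891 mm
D1: 445 × 630 mm
D2: 315 × 445 mm
D3: 222 × 315 mm
D4: 157 × 222 mm
D5: 111 × 157 mm
D6: 78 × 111 mm
D7: 55 × 78 mm
D8: 39 × 55 mm
→ matches D7.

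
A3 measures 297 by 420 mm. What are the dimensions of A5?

148 × 210 mm

A4: ⌊420/2⌋ × 297 = 210 × 297 mm
A5: ⌊297/2⌋ × 210 = 148 × 210 mm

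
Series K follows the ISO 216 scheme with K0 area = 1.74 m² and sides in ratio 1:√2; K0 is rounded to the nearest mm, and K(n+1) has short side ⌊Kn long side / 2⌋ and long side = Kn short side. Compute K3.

392 × 554 mm

Let K0's short side be w mm. w · w√2 = 1.74 m² = 1,740,000 mm², so w ≈ 1109.2 mm and w√2 ≈ 1568.7 mm → K0 = 1109 × 1569 mm.
K1: ⌊1569/2⌋ × 1109 = 784 × 1109 mm
K2: ⌊1109/2⌋ × 784 = 554 × 784 mm
K3: ⌊784/2⌋ × 554 = 392 × 554 mm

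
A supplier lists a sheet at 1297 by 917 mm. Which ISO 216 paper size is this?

C0 (917 × 1297 mm)

Aspect ratio 1297/917 ≈ 1.414 — close to the ISO √2 ≈ 1.414.
In the C-series (envelope sizes, between A and B): C0 = 917 × 1297 mm.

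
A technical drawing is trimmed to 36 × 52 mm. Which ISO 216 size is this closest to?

A9 (37 × 52 mm)

Aspect ratio 52/36 ≈ 1.444 (ISO target is √2 ≈ 1.414).
In the A-series (A0 area = 1 m²): A9 = 37 × 52 mm.
Off by 1 mm total — nearest standard size.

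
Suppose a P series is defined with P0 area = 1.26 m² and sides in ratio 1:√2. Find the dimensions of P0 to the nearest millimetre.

Let the short side be w mm. Then w · w√2 = 1.26 m² = 1,260,000 mm².
w² = 1,260,000/√2, so w ≈ 943.9 mm; long side = w√2 ≈ 1334.9 mm.

944 × 1335 mm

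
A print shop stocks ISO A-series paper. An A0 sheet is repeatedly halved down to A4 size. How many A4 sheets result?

16

Each ISO step halves the sheet: 1 × A0 → 2 × A1 → 4 × A2 → 8 × A3 → …
From A0 to A4 is 4 halving steps: 2^4 = 16.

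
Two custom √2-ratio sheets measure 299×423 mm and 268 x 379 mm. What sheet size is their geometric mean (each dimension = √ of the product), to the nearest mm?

283 × 400 mm

Short side: √(299 · 268) = √80132 ≈ 283.1 → 283 mm
Long side: √(423 · 379) = √160317 ≈ 400.4 → 400 mm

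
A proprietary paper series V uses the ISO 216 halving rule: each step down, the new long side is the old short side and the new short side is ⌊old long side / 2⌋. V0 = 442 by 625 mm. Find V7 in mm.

39 × 55 mm

V1 = 312 × 442 mm (from V0 by 1 halving).
V2: ⌊442/2⌋ × 312 = 221 × 312 mm
V3: ⌊312/2⌋ × 221 = 156 × 221 mm
V4: ⌊221/2⌋ × 156 = 110 × 156 mm
V5: ⌊156/2⌋ × 110 = 78 × 110 mm
V6: ⌊110/2⌋ × 78 = 55 × 78 mm
V7: ⌊78/2⌋ × 55 = 39 × 55 mm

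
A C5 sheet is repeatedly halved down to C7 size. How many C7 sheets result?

Each ISO step halves the sheet: 1 × C5 → 2 × C6 → 4 × C7
From C5 to C7 is 2 halving steps: 2^2 = 4.

4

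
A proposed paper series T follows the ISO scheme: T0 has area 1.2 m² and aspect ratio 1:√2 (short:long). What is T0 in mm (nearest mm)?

Let the short side be w mm. Then w · w√2 = 1.2 m² = 1,200,000 mm².
w² = 1,200,000/√2, so w ≈ 921.2 mm; long side = w√2 ≈ 1302.7 mm.

921 × 1303 mm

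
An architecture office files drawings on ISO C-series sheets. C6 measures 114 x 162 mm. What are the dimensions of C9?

40 × 57 mm

C7: ⌊162/2⌋ × 114 = 81 × 114 mm
C8: ⌊114/2⌋ × 81 = 57 × 81 mm
C9: ⌊81/2⌋ × 57 = 40 × 57 mm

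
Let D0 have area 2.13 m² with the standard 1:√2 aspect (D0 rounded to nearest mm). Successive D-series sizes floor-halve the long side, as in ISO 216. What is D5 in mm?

217 × 306 mm

Let D0's short side be w mm. w · w√2 = 2.13 m² = 2,130,000 mm², so w ≈ 1227.2 mm and w√2 ≈ 1735.6 mm → D0 = 1227 × 1736 mm.
D1: ⌊1736/2⌋ × 1227 = 868 × 1227 mm
D2: ⌊1227/2⌋ × 868 = 613 × 868 mm
D3: ⌊868/2⌋ × 613 = 434 × 613 mm
D4: ⌊613/2⌋ × 434 = 306 × 434 mm
D5: ⌊434/2⌋ × 306 = 217 × 306 mm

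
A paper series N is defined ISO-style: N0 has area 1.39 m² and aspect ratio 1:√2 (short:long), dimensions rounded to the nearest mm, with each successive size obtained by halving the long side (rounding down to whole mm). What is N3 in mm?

350 × 495 mm

Let N0's short side be w mm. w · w√2 = 1.39 m² = 1,390,000 mm², so w ≈ 991.4 mm and w√2 ≈ 1402.1 mm → N0 = 991 × 1402 mm.
N1: ⌊1402/2⌋ × 991 = 701 × 991 mm
N2: ⌊991/2⌋ × 701 = 495 × 701 mm
N3: ⌊701/2⌋ × 495 = 350 × 495 mm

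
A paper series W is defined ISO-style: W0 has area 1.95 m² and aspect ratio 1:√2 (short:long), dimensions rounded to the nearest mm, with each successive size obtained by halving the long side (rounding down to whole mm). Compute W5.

207 × 293 mm

Let W0's short side be w mm. w · w√2 = 1.95 m² = 1,950,000 mm², so w ≈ 1174.2 mm and w√2 ≈ 1660.6 mm → W0 = 1174 × 1661 mm.
W1: ⌊1661/2⌋ × 1174 = 830 × 1174 mm
W2: ⌊1174/2⌋ × 830 = 587 × 830 mm
W3: ⌊830/2⌋ × 587 = 415 × 587 mm
W4: ⌊587/2⌋ × 415 = 293 × 415 mm
W5: ⌊415/2⌋ × 293 = 207 × 293 mm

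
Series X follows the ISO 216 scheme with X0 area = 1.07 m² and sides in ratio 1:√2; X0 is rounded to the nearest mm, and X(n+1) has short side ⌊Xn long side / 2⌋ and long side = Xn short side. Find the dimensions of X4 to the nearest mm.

217 × 307 mm

Let X0's short side be w mm. w · w√2 = 1.07 m² = 1,070,000 mm², so w ≈ 869.8 mm and w√2 ≈ 1230.1 mm → X0 = 870 × 1230 mm.
X1: ⌊1230/2⌋ × 870 = 615 × 870 mm
X2: ⌊870/2⌋ × 615 = 435 × 615 mm
X3: ⌊615/2⌋ × 435 = 307 × 435 mm
X4: ⌊435/2⌋ × 307 = 217 × 307 mm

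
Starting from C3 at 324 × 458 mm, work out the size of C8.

C4: ⌊458/2⌋ × 324 = 229 × 324 mm
C5: ⌊324/2⌋ × 229 = 162 × 229 mm
C6: ⌊229/2⌋ × 162 = 114 × 162 mm
C7: ⌊162/2⌋ × 114 = 81 × 114 mm
C8: ⌊114/2⌋ × 81 = 57 × 81 mm

57 × 81 mm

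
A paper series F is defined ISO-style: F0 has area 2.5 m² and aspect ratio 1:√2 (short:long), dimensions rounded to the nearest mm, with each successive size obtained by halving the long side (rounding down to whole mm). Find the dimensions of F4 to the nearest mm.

332 × 470 mm

Let F0's short side be w mm. w · w√2 = 2.5 m² = 2,500,000 mm², so w ≈ 1329.6 mm and w√2 ≈ 1880.3 mm → F0 = 1330 × 1880 mm.
F1: ⌊1880/2⌋ × 1330 = 940 × 1330 mm
F2: ⌊1330/2⌋ × 940 = 665 × 940 mm
F3: ⌊940/2⌋ × 665 = 470 × 665 mm
F4: ⌊665/2⌋ × 470 = 332 × 470 mm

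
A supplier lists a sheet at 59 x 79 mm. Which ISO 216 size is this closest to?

C8 (57 × 81 mm)

Aspect ratio 79/59 ≈ 1.339 (ISO target is √2 ≈ 1.414).
In the C-series (envelope sizes, between A and B): C8 = 57 × 81 mm.
Off by 4 mm total — nearest standard size.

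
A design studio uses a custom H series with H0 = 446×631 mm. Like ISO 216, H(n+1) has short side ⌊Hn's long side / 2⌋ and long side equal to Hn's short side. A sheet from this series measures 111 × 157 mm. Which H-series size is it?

H0: 446 × 631 mm
H1: 315 × 446 mm
H2: 223 × 315 mm
H3: 157 × 223 mm
H4: 111 × 157 mm
H5: 78 × 111 mm
→ matches H4.

H4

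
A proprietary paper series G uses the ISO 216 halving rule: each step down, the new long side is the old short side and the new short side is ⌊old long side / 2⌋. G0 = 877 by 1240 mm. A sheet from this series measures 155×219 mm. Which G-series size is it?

G5

G0: 877 × 1240 mm
G1: 620 × 877 mm
G2: 438 × 620 mm
G3: 310 × 438 mm
G4: 219 × 310 mm
G5: 155 × 219 mm
G6: 109 × 155 mm
→ matches G5.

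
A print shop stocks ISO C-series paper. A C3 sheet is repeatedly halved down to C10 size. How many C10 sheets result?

128

Each ISO step halves the sheet: 1 × C3 → 2 × C4 → 4 × C5 → 8 × C6 → …
From C3 to C10 is 7 halving steps: 2^7 = 128.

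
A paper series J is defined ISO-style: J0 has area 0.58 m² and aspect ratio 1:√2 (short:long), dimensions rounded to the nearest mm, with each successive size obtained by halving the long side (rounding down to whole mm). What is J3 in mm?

226 × 320 mm

Let J0's short side be w mm. w · w√2 = 0.58 m² = 580,000 mm², so w ≈ 640.4 mm and w√2 ≈ 905.7 mm → J0 = 640 × 906 mm.
J1: ⌊906/2⌋ × 640 = 453 × 640 mm
J2: ⌊640/2⌋ × 453 = 320 × 453 mm
J3: ⌊453/2⌋ × 320 = 226 × 320 mm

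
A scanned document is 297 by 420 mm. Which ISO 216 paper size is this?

Aspect ratio 420/297 ≈ 1.414 — close to the ISO √2 ≈ 1.414.
In the A-series (A0 area = 1 m²): A3 = 297 × 420 mm.

A3 (297 × 420 mm)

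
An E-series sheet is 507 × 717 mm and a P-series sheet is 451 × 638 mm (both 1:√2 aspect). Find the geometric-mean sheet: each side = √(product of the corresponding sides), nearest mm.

Short side: √(507 · 451) = √228657 ≈ 478.2 → 478 mm
Long side: √(717 · 638) = √457446 ≈ 676.3 → 676 mm

478 × 676 mm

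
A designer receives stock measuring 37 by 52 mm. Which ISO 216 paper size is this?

Aspect ratio 52/37 ≈ 1.405 — close to the ISO √2 ≈ 1.414.
In the A-series (A0 area = 1 m²): A9 = 37 × 52 mm.

A9 (37 × 52 mm)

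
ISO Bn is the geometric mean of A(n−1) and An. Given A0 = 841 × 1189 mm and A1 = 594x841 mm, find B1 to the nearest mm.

Short side: √(841 · 594) = √499554 ≈ 706.8 → 707 mm
Long side: √(1189 · 841) = √999949 ≈ 1000.0 → 1000 mm

707 × 1000 mm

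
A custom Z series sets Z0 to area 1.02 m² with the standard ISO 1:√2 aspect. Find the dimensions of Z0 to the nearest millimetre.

Let the short side be w mm. Then w · w√2 = 1.02 m² = 1,020,000 mm².
w² = 1,020,000/√2, so w ≈ 849.3 mm; long side = w√2 ≈ 1201.0 mm.

849 × 1201 mm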